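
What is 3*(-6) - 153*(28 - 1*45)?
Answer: 2583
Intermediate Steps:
3*(-6) - 153*(28 - 1*45) = -18 - 153*(28 - 45) = -18 - 153*(-17) = -18 + 2601 = 2583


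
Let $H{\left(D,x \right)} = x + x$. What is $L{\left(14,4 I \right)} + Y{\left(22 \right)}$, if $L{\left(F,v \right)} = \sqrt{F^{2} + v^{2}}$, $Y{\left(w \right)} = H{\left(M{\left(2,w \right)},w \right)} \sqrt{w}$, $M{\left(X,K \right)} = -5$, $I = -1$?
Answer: $2 \sqrt{53} + 44 \sqrt{22} \approx 220.94$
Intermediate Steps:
$H{\left(D,x \right)} = 2 x$
$Y{\left(w \right)} = 2 w^{\frac{3}{2}}$ ($Y{\left(w \right)} = 2 w \sqrt{w} = 2 w^{\frac{3}{2}}$)
$L{\left(14,4 I \right)} + Y{\left(22 \right)} = \sqrt{14^{2} + \left(4 \left(-1\right)\right)^{2}} + 2 \cdot 22^{\frac{3}{2}} = \sqrt{196 + \left(-4\right)^{2}} + 2 \cdot 22 \sqrt{22} = \sqrt{196 + 16} + 44 \sqrt{22} = \sqrt{212} + 44 \sqrt{22} = 2 \sqrt{53} + 44 \sqrt{22}$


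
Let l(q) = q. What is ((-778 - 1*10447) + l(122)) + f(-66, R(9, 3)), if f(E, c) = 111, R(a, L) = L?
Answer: -10992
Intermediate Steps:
((-778 - 1*10447) + l(122)) + f(-66, R(9, 3)) = ((-778 - 1*10447) + 122) + 111 = ((-778 - 10447) + 122) + 111 = (-11225 + 122) + 111 = -11103 + 111 = -10992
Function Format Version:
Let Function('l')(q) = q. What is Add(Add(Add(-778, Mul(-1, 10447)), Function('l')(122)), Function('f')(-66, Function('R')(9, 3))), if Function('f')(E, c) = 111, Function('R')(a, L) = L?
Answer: -10992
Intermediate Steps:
Add(Add(Add(-778, Mul(-1, 10447)), Function('l')(122)), Function('f')(-66, Function('R')(9, 3))) = Add(Add(Add(-778, Mul(-1, 10447)), 122), 111) = Add(Add(Add(-778, -10447), 122), 111) = Add(Add(-11225, 122), 111) = Add(-11103, 111) = -10992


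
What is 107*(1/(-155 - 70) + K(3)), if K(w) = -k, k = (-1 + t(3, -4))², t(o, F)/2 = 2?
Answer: -216782/225 ≈ -963.48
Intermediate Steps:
t(o, F) = 4 (t(o, F) = 2*2 = 4)
k = 9 (k = (-1 + 4)² = 3² = 9)
K(w) = -9 (K(w) = -1*9 = -9)
107*(1/(-155 - 70) + K(3)) = 107*(1/(-155 - 70) - 9) = 107*(1/(-225) - 9) = 107*(-1/225 - 9) = 107*(-2026/225) = -216782/225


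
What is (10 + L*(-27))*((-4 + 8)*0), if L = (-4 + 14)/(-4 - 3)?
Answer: 0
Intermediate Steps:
L = -10/7 (L = 10/(-7) = 10*(-⅐) = -10/7 ≈ -1.4286)
(10 + L*(-27))*((-4 + 8)*0) = (10 - 10/7*(-27))*((-4 + 8)*0) = (10 + 270/7)*(4*0) = (340/7)*0 = 0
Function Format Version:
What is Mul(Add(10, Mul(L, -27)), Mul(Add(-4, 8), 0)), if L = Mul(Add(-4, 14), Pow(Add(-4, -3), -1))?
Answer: 0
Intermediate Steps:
L = Rational(-10, 7) (L = Mul(10, Pow(-7, -1)) = Mul(10, Rational(-1, 7)) = Rational(-10, 7) ≈ -1.4286)
Mul(Add(10, Mul(L, -27)), Mul(Add(-4, 8), 0)) = Mul(Add(10, Mul(Rational(-10, 7), -27)), Mul(Add(-4, 8), 0)) = Mul(Add(10, Rational(270, 7)), Mul(4, 0)) = Mul(Rational(340, 7), 0) = 0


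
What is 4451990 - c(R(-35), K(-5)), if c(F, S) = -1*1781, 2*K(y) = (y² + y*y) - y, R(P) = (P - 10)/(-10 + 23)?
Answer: 4453771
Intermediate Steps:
R(P) = -10/13 + P/13 (R(P) = (-10 + P)/13 = (-10 + P)*(1/13) = -10/13 + P/13)
K(y) = y² - y/2 (K(y) = ((y² + y*y) - y)/2 = ((y² + y²) - y)/2 = (2*y² - y)/2 = (-y + 2*y²)/2 = y² - y/2)
c(F, S) = -1781
4451990 - c(R(-35), K(-5)) = 4451990 - 1*(-1781) = 4451990 + 1781 = 4453771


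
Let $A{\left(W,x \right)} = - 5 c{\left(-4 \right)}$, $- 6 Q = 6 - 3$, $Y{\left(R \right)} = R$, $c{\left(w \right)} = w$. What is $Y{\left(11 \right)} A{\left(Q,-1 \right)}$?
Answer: $220$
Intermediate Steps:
$Q = - \frac{1}{2}$ ($Q = - \frac{6 - 3}{6} = \left(- \frac{1}{6}\right) 3 = - \frac{1}{2} \approx -0.5$)
$A{\left(W,x \right)} = 20$ ($A{\left(W,x \right)} = \left(-5\right) \left(-4\right) = 20$)
$Y{\left(11 \right)} A{\left(Q,-1 \right)} = 11 \cdot 20 = 220$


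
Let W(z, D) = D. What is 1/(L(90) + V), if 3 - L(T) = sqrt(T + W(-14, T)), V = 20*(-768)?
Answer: -5119/78612423 + 2*sqrt(5)/78612423 ≈ -6.5060e-5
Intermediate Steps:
V = -15360
L(T) = 3 - sqrt(2)*sqrt(T) (L(T) = 3 - sqrt(T + T) = 3 - sqrt(2*T) = 3 - sqrt(2)*sqrt(T))
1/(L(90) + V) = 1/((3 - sqrt(2)*sqrt(90)) - 15360) = 1/((3 - sqrt(2)*3*sqrt(10)) - 15360) = 1/((3 - 6*sqrt(5)) - 15360) = 1/(-15357 - 6*sqrt(5))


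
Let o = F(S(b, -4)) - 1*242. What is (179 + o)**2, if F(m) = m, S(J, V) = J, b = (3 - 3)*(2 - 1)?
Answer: 3969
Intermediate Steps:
b = 0 (b = 0*1 = 0)
o = -242 (o = 0 - 1*242 = 0 - 242 = -242)
(179 + o)**2 = (179 - 242)**2 = (-63)**2 = 3969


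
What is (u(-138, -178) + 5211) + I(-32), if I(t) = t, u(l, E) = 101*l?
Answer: -8759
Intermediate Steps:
(u(-138, -178) + 5211) + I(-32) = (101*(-138) + 5211) - 32 = (-13938 + 5211) - 32 = -8727 - 32 = -8759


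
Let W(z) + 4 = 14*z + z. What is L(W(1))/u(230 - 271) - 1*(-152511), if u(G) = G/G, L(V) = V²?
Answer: 152632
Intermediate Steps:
W(z) = -4 + 15*z (W(z) = -4 + (14*z + z) = -4 + 15*z)
u(G) = 1
L(W(1))/u(230 - 271) - 1*(-152511) = (-4 + 15*1)²/1 - 1*(-152511) = (-4 + 15)²*1 + 152511 = 11²*1 + 152511 = 121*1 + 152511 = 121 + 152511 = 152632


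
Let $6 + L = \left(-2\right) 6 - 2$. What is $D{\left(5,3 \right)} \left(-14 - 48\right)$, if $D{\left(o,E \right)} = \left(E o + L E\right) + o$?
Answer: $2480$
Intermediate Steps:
$L = -20$ ($L = -6 - 14 = -20$)
$D{\left(o,E \right)} = o - 20 E + E o$ ($D{\left(o,E \right)} = \left(E o - 20 E\right) + o = \left(- 20 E + E o\right) + o = o - 20 E + E o$)
$D{\left(5,3 \right)} \left(-14 - 48\right) = \left(5 - 60 + 3 \cdot 5\right) \left(-14 - 48\right) = \left(5 - 60 + 15\right) \left(-62\right) = \left(-40\right) \left(-62\right) = 2480$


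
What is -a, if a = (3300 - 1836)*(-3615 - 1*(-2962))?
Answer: 955992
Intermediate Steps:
a = -955992 (a = 1464*(-3615 + 2962) = 1464*(-653) = -955992)
-a = -1*(-955992) = 955992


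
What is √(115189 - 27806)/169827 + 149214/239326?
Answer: 74607/119663 + √87383/169827 ≈ 0.62522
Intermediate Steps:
√(115189 - 27806)/169827 + 149214/239326 = √87383*(1/169827) + 149214*(1/239326) = √87383/169827 + 74607/119663 = 74607/119663 + √87383/169827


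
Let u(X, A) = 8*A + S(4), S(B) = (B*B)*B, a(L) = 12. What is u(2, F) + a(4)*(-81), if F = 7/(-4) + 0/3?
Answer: -922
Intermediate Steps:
F = -7/4 (F = 7*(-1/4) + 0*(1/3) = -7/4 + 0 = -7/4 ≈ -1.7500)
S(B) = B**3 (S(B) = B**2*B = B**3)
u(X, A) = 64 + 8*A (u(X, A) = 8*A + 4**3 = 8*A + 64 = 64 + 8*A)
u(2, F) + a(4)*(-81) = (64 + 8*(-7/4)) + 12*(-81) = (64 - 14) - 972 = 50 - 972 = -922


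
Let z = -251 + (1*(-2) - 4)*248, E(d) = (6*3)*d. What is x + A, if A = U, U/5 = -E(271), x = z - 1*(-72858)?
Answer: 46729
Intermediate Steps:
E(d) = 18*d
z = -1739 (z = -251 + (-2 - 4)*248 = -251 - 6*248 = -251 - 1488 = -1739)
x = 71119 (x = -1739 - 1*(-72858) = -1739 + 72858 = 71119)
U = -24390 (U = 5*(-18*271) = 5*(-1*4878) = 5*(-4878) = -24390)
A = -24390
x + A = 71119 - 24390 = 46729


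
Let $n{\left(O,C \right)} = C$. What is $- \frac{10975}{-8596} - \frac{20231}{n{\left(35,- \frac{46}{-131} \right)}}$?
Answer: $- \frac{11390569353}{197708} \approx -57613.0$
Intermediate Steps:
$- \frac{10975}{-8596} - \frac{20231}{n{\left(35,- \frac{46}{-131} \right)}} = - \frac{10975}{-8596} - \frac{20231}{\left(-46\right) \frac{1}{-131}} = \left(-10975\right) \left(- \frac{1}{8596}\right) - \frac{20231}{\left(-46\right) \left(- \frac{1}{131}\right)} = \frac{10975}{8596} - \frac{20231}{\frac{46}{131}} = \frac{10975}{8596} - \frac{2650261}{46} = - \frac{11390569353}{197708}$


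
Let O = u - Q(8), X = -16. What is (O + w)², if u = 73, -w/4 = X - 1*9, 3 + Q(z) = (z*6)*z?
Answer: 43264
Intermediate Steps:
Q(z) = -3 + 6*z² (Q(z) = -3 + (z*6)*z = -3 + (6*z)*z = -3 + 6*z²)
w = 100 (w = -4*(-16 - 1*9) = -4*(-16 - 9) = -4*(-25) = 100)
O = -308 (O = 73 - (-3 + 6*8²) = 73 - (-3 + 6*64) = 73 - (-3 + 384) = 73 - 1*381 = 73 - 381 = -308)
(O + w)² = (-308 + 100)² = (-208)² = 43264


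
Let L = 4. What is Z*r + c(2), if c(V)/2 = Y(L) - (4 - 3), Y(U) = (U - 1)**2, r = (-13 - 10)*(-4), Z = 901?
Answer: 82908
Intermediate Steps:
r = 92 (r = -23*(-4) = 92)
Y(U) = (-1 + U)**2
c(V) = 16 (c(V) = 2*((-1 + 4)**2 - (4 - 3)) = 2*(3**2 - 1*1) = 2*(9 - 1) = 2*8 = 16)
Z*r + c(2) = 901*92 + 16 = 82892 + 16 = 82908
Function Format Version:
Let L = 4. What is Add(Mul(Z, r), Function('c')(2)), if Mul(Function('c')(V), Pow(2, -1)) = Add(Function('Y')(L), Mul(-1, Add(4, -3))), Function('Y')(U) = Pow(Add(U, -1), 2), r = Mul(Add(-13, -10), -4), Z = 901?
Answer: 82908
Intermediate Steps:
r = 92 (r = Mul(-23, -4) = 92)
Function('Y')(U) = Pow(Add(-1, U), 2)
Function('c')(V) = 16 (Function('c')(V) = Mul(2, Add(Pow(Add(-1, 4), 2), Mul(-1, Add(4, -3)))) = Mul(2, Add(Pow(3, 2), Mul(-1, 1))) = Mul(2, Add(9, -1)) = Mul(2, 8) = 16)
Add(Mul(Z, r), Function('c')(2)) = Add(Mul(901, 92), 16) = Add(82892, 16) = 82908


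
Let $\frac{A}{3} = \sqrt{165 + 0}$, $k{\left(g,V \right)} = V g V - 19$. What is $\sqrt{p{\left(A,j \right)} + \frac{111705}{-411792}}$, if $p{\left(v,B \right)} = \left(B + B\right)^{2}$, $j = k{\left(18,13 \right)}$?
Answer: $\frac{3 \sqrt{4782853640997359}}{34316} \approx 6046.0$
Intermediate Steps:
$k{\left(g,V \right)} = -19 + g V^{2}$ ($k{\left(g,V \right)} = g V^{2} - 19 = -19 + g V^{2}$)
$j = 3023$ ($j = -19 + 18 \cdot 13^{2} = -19 + 18 \cdot 169 = -19 + 3042 = 3023$)
$A = 3 \sqrt{165}$ ($A = 3 \sqrt{165 + 0} = 3 \sqrt{165} \approx 38.536$)
$p{\left(v,B \right)} = 4 B^{2}$ ($p{\left(v,B \right)} = \left(2 B\right)^{2} = 4 B^{2}$)
$\sqrt{p{\left(A,j \right)} + \frac{111705}{-411792}} = \sqrt{4 \cdot 3023^{2} + \frac{111705}{-411792}} = \sqrt{4 \cdot 9138529 + 111705 \left(- \frac{1}{411792}\right)} = \sqrt{36554116 - \frac{37235}{137264}} = \sqrt{\frac{5017564141389}{137264}} = \frac{3 \sqrt{4782853640997359}}{34316}$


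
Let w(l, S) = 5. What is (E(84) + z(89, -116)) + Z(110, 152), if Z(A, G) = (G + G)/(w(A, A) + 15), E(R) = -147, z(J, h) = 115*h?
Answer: -67359/5 ≈ -13472.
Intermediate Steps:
Z(A, G) = G/10 (Z(A, G) = (G + G)/(5 + 15) = (2*G)/20 = (2*G)*(1/20) = G/10)
(E(84) + z(89, -116)) + Z(110, 152) = (-147 + 115*(-116)) + (1/10)*152 = (-147 - 13340) + 76/5 = -13487 + 76/5 = -67359/5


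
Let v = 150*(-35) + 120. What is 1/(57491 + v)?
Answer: 1/52361 ≈ 1.9098e-5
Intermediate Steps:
v = -5130 (v = -5250 + 120 = -5130)
1/(57491 + v) = 1/(57491 - 5130) = 1/52361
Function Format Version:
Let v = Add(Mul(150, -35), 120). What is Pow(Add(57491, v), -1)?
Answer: Rational(1, 52361) ≈ 1.9098e-5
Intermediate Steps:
v = -5130 (v = Add(-5250, 120) = -5130)
Pow(Add(57491, v), -1) = Pow(Add(57491, -5130), -1) = Pow(52361, -1) = Rational(1, 52361)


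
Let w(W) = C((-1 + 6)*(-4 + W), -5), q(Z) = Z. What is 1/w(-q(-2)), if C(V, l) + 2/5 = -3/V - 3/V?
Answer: 5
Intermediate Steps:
C(V, l) = -⅖ - 6/V (C(V, l) = -⅖ + (-3/V - 3/V) = -⅖ - 6/V)
w(W) = -⅖ - 6/(-20 + 5*W) (w(W) = -⅖ - 6*1/((-1 + 6)*(-4 + W)) = -⅖ - 6*1/(5*(-4 + W)) = -⅖ - 6/(-20 + 5*W))
1/w(-q(-2)) = 1/(2*(1 - (-1)*(-2))/(5*(-4 - 1*(-2)))) = 1/(2*(1 - 1*2)/(5*(-4 + 2))) = 1/((⅖)*(1 - 2)/(-2)) = 1/((⅖)*(-½)*(-1)) = 1/(⅕) = 5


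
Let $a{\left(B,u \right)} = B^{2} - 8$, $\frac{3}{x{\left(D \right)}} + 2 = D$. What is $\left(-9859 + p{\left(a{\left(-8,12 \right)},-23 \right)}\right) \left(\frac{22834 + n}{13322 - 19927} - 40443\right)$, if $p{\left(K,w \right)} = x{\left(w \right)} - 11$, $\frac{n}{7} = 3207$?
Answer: $\frac{65925319295394}{165125} \approx 3.9924 \cdot 10^{8}$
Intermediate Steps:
$n = 22449$ ($n = 7 \cdot 3207 = 22449$)
$x{\left(D \right)} = \frac{3}{-2 + D}$
$a{\left(B,u \right)} = -8 + B^{2}$ ($a{\left(B,u \right)} = B^{2} - 8 = -8 + B^{2}$)
$p{\left(K,w \right)} = -11 + \frac{3}{-2 + w}$ ($p{\left(K,w \right)} = \frac{3}{-2 + w} - 11 = -11 + \frac{3}{-2 + w}$)
$\left(-9859 + p{\left(a{\left(-8,12 \right)},-23 \right)}\right) \left(\frac{22834 + n}{13322 - 19927} - 40443\right) = \left(-9859 + \frac{25 - -253}{-2 - 23}\right) \left(\frac{22834 + 22449}{13322 - 19927} - 40443\right) = \left(-9859 + \frac{25 + 253}{-25}\right) \left(\frac{45283}{-6605} - 40443\right) = \left(-9859 - \frac{278}{25}\right) \left(45283 \left(- \frac{1}{6605}\right) - 40443\right) = \left(-9859 - \frac{278}{25}\right) \left(- \frac{45283}{6605} - 40443\right) = \left(- \frac{246753}{25}\right) \left(- \frac{267171298}{6605}\right) = \frac{65925319295394}{165125}$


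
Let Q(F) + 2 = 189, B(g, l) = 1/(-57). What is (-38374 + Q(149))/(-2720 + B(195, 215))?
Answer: 2176659/155041 ≈ 14.039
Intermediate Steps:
B(g, l) = -1/57
Q(F) = 187 (Q(F) = -2 + 189 = 187)
(-38374 + Q(149))/(-2720 + B(195, 215)) = (-38374 + 187)/(-2720 - 1/57) = -38187/(-155041/57) = -38187*(-57/155041) = 2176659/155041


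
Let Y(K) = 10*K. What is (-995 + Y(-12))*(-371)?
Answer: 413665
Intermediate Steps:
(-995 + Y(-12))*(-371) = (-995 + 10*(-12))*(-371) = (-995 - 120)*(-371) = -1115*(-371) = 413665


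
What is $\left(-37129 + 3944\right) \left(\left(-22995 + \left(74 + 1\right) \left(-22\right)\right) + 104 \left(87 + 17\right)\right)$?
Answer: $458915365$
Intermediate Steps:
$\left(-37129 + 3944\right) \left(\left(-22995 + \left(74 + 1\right) \left(-22\right)\right) + 104 \left(87 + 17\right)\right) = - 33185 \left(\left(-22995 + 75 \left(-22\right)\right) + 104 \cdot 104\right) = - 33185 \left(\left(-22995 - 1650\right) + 10816\right) = - 33185 \left(-24645 + 10816\right) = \left(-33185\right) \left(-13829\right) = 458915365$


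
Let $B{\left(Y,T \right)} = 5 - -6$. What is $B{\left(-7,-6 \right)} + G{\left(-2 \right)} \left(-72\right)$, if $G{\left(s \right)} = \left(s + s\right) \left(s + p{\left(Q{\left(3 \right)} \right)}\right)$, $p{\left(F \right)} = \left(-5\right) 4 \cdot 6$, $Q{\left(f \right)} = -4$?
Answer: $-35125$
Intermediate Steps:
$B{\left(Y,T \right)} = 11$ ($B{\left(Y,T \right)} = 5 + 6 = 11$)
$p{\left(F \right)} = -120$ ($p{\left(F \right)} = \left(-20\right) 6 = -120$)
$G{\left(s \right)} = 2 s \left(-120 + s\right)$ ($G{\left(s \right)} = \left(s + s\right) \left(s - 120\right) = 2 s \left(-120 + s\right)$)
$B{\left(-7,-6 \right)} + G{\left(-2 \right)} \left(-72\right) = 11 + 2 \left(-2\right) \left(-120 - 2\right) \left(-72\right) = 11 + 2 \left(-2\right) \left(-122\right) \left(-72\right) = 11 + 488 \left(-72\right) = 11 - 35136 = -35125$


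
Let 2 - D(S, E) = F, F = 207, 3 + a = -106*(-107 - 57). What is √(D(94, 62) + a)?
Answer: 2*√4294 ≈ 131.06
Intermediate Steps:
a = 17381 (a = -3 - 106*(-107 - 57) = -3 - 106*(-164) = -3 + 17384 = 17381)
D(S, E) = -205 (D(S, E) = 2 - 1*207 = 2 - 207 = -205)
√(D(94, 62) + a) = √(-205 + 17381) = √17176 = 2*√4294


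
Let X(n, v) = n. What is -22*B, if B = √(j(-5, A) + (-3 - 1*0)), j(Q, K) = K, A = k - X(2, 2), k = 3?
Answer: -22*I*√2 ≈ -31.113*I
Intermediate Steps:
A = 1 (A = 3 - 1*2 = 3 - 2 = 1)
B = I*√2 (B = √(1 + (-3 - 1*0)) = √(1 + (-3 + 0)) = √(1 - 3) = √(-2) = I*√2 ≈ 1.4142*I)
-22*B = -22*I*√2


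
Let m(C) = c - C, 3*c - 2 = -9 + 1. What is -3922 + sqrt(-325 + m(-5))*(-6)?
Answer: -3922 - 6*I*sqrt(322) ≈ -3922.0 - 107.67*I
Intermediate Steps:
c = -2 (c = 2/3 + (-9 + 1)/3 = 2/3 + (1/3)*(-8) = 2/3 - 8/3 = -2)
m(C) = -2 - C
-3922 + sqrt(-325 + m(-5))*(-6) = -3922 + sqrt(-325 + (-2 - 1*(-5)))*(-6) = -3922 + sqrt(-325 + (-2 + 5))*(-6) = -3922 + sqrt(-325 + 3)*(-6) = -3922 + sqrt(-322)*(-6) = -3922 + (I*sqrt(322))*(-6) = -3922 - 6*I*sqrt(322)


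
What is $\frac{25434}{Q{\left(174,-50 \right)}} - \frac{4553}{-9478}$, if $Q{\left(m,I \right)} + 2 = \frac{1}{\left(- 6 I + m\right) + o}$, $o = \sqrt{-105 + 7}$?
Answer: $\frac{157 \left(- 10747646 \sqrt{2} + 727769201 i\right)}{9478 \left(- 947 i + 14 \sqrt{2}\right)} \approx -12730.0 + 0.28063 i$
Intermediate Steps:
$o = 7 i \sqrt{2}$ ($o = \sqrt{-98} = 7 i \sqrt{2} \approx 9.8995 i$)
$Q{\left(m,I \right)} = -2 + \frac{1}{m - 6 I + 7 i \sqrt{2}}$ ($Q{\left(m,I \right)} = -2 + \frac{1}{\left(- 6 I + m\right) + 7 i \sqrt{2}} = -2 + \frac{1}{\left(m - 6 I\right) + 7 i \sqrt{2}} = -2 + \frac{1}{m - 6 I + 7 i \sqrt{2}}$)
$\frac{25434}{Q{\left(174,-50 \right)}} - \frac{4553}{-9478} = \frac{25434}{\frac{1}{174 - -300 + 7 i \sqrt{2}} \left(1 - 348 + 12 \left(-50\right) - 14 i \sqrt{2}\right)} - \frac{4553}{-9478} = \frac{25434}{\frac{1}{174 + 300 + 7 i \sqrt{2}} \left(1 - 348 - 600 - 14 i \sqrt{2}\right)} - - \frac{4553}{9478} = \frac{25434}{\frac{1}{474 + 7 i \sqrt{2}} \left(-947 - 14 i \sqrt{2}\right)} + \frac{4553}{9478} = 25434 \frac{474 + 7 i \sqrt{2}}{-947 - 14 i \sqrt{2}} + \frac{4553}{9478} = \frac{25434 \left(474 + 7 i \sqrt{2}\right)}{-947 - 14 i \sqrt{2}} + \frac{4553}{9478} = \frac{4553}{9478} + \frac{25434 \left(474 + 7 i \sqrt{2}\right)}{-947 - 14 i \sqrt{2}}$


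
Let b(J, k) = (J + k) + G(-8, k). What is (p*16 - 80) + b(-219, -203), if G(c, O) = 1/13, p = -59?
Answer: -18797/13 ≈ -1445.9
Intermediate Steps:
G(c, O) = 1/13
b(J, k) = 1/13 + J + k (b(J, k) = (J + k) + 1/13 = 1/13 + J + k)
(p*16 - 80) + b(-219, -203) = (-59*16 - 80) + (1/13 - 219 - 203) = (-944 - 80) - 5485/13 = -1024 - 5485/13 = -18797/13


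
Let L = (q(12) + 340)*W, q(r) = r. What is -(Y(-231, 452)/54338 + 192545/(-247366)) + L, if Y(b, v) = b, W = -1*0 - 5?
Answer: -5911574518581/3360343427 ≈ -1759.2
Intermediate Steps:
W = -5 (W = 0 - 5 = -5)
L = -1760 (L = (12 + 340)*(-5) = 352*(-5) = -1760)
-(Y(-231, 452)/54338 + 192545/(-247366)) + L = -(-231/54338 + 192545/(-247366)) - 1760 = -(-231*1/54338 + 192545*(-1/247366)) - 1760 = -(-231/54338 - 192545/247366) - 1760 = -1*(-2629912939/3360343427) - 1760 = 2629912939/3360343427 - 1760 = -5911574518581/3360343427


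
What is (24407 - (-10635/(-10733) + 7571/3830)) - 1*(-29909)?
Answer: 2232667003647/41107390 ≈ 54313.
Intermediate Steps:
(24407 - (-10635/(-10733) + 7571/3830)) - 1*(-29909) = (24407 - (-10635*(-1/10733) + 7571*(1/3830))) + 29909 = (24407 - (10635/10733 + 7571/3830)) + 29909 = (24407 - 1*121991593/41107390) + 29909 = (24407 - 121991593/41107390) + 29909 = 1003186076137/41107390 + 29909 = 2232667003647/41107390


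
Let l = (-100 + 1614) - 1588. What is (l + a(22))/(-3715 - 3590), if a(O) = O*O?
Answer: -82/1461 ≈ -0.056126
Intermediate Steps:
a(O) = O²
l = -74 (l = 1514 - 1588 = -74)
(l + a(22))/(-3715 - 3590) = (-74 + 22²)/(-3715 - 3590) = (-74 + 484)/(-7305) = 410*(-1/7305) = -82/1461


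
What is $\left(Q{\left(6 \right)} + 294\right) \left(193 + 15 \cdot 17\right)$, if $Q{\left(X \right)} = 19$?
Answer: $140224$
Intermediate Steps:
$\left(Q{\left(6 \right)} + 294\right) \left(193 + 15 \cdot 17\right) = \left(19 + 294\right) \left(193 + 15 \cdot 17\right) = 313 \left(193 + 255\right) = 313 \cdot 448 = 140224$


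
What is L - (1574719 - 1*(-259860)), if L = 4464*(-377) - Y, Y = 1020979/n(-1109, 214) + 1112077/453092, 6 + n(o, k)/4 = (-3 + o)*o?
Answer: -1965422454696878909/558753960584 ≈ -3.5175e+6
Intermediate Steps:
n(o, k) = -24 + 4*o*(-3 + o) (n(o, k) = -24 + 4*((-3 + o)*o) = -24 + 4*(o*(-3 + o)) = -24 + 4*o*(-3 + o))
Y = 1487064934821/558753960584 (Y = 1020979/(-24 - 12*(-1109) + 4*(-1109)²) + 1112077/453092 = 1020979/(-24 + 13308 + 4*1229881) + 1112077*(1/453092) = 1020979/(-24 + 13308 + 4919524) + 1112077/453092 = 1020979/4932808 + 1112077/453092 = 1487064934821/558753960584 ≈ 2.6614)
L = -940344172442644773/558753960584 (L = 4464*(-377) - 1*1487064934821/558753960584 = -1682928 - 1487064934821/558753960584 = -940344172442644773/558753960584 ≈ -1.6829e+6)
L - (1574719 - 1*(-259860)) = -940344172442644773/558753960584 - (1574719 - 1*(-259860)) = -940344172442644773/558753960584 - (1574719 + 259860) = -940344172442644773/558753960584 - 1*1834579 = -940344172442644773/558753960584 - 1834579 = -1965422454696878909/558753960584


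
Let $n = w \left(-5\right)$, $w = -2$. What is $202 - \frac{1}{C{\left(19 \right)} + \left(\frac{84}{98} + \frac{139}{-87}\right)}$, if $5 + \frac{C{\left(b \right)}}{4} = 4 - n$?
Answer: $\frac{5504503}{27247} \approx 202.02$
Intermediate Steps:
$n = 10$ ($n = \left(-2\right) \left(-5\right) = 10$)
$C{\left(b \right)} = -44$ ($C{\left(b \right)} = -20 + 4 \left(4 - 10\right) = -20 + 4 \left(-6\right) = -20 - 24 = -44$)
$202 - \frac{1}{C{\left(19 \right)} + \left(\frac{84}{98} + \frac{139}{-87}\right)} = 202 - \frac{1}{-44 + \left(\frac{84}{98} + \frac{139}{-87}\right)} = 202 - \frac{1}{-44 + \left(84 \cdot \frac{1}{98} + 139 \left(- \frac{1}{87}\right)\right)} = 202 - \frac{1}{-44 + \left(\frac{6}{7} - \frac{139}{87}\right)} = 202 - \frac{1}{-44 - \frac{451}{609}} = 202 - \frac{1}{- \frac{27247}{609}} = 202 - - \frac{609}{27247} = 202 + \frac{609}{27247} = \frac{5504503}{27247}$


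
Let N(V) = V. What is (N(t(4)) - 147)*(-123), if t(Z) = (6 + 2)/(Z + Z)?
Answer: 17958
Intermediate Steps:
t(Z) = 4/Z (t(Z) = 8/((2*Z)) = 8*(1/(2*Z)) = 4/Z)
(N(t(4)) - 147)*(-123) = (4/4 - 147)*(-123) = (4*(¼) - 147)*(-123) = (1 - 147)*(-123) = -146*(-123) = 17958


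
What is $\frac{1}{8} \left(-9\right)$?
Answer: $- \frac{9}{8} \approx -1.125$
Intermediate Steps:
$\frac{1}{8} \left(-9\right) = - \frac{9}{8}$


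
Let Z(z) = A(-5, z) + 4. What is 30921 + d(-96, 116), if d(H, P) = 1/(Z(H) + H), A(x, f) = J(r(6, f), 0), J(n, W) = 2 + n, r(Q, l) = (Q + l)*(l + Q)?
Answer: 247677211/8010 ≈ 30921.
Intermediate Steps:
r(Q, l) = (Q + l)**2 (r(Q, l) = (Q + l)*(Q + l) = (Q + l)**2)
A(x, f) = 2 + (6 + f)**2
Z(z) = 6 + (6 + z)**2 (Z(z) = (2 + (6 + z)**2) + 4 = 6 + (6 + z)**2)
d(H, P) = 1/(6 + H + (6 + H)**2) (d(H, P) = 1/((6 + (6 + H)**2) + H) = 1/(6 + H + (6 + H)**2))
30921 + d(-96, 116) = 30921 + 1/(6 - 96 + (6 - 96)**2) = 30921 + 1/(6 - 96 + (-90)**2) = 30921 + 1/(6 - 96 + 8100) = 30921 + 1/8010 = 247677211/8010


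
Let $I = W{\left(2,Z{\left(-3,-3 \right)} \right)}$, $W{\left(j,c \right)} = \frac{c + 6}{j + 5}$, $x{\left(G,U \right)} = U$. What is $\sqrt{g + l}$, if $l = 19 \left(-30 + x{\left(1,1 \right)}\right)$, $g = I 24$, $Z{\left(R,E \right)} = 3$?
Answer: $\frac{i \sqrt{25487}}{7} \approx 22.807 i$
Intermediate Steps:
$W{\left(j,c \right)} = \frac{6 + c}{5 + j}$
$I = \frac{9}{7}$ ($I = \frac{6 + 3}{5 + 2} = \frac{1}{7} \cdot 9 = \frac{9}{7} \approx 1.2857$)
$g = \frac{216}{7}$ ($g = \frac{9}{7} \cdot 24 = \frac{216}{7} \approx 30.857$)
$l = -551$ ($l = 19 \left(-30 + 1\right) = 19 \left(-29\right) = -551$)
$\sqrt{g + l} = \sqrt{\frac{216}{7} - 551} = \sqrt{- \frac{3641}{7}} = \frac{i \sqrt{25487}}{7}$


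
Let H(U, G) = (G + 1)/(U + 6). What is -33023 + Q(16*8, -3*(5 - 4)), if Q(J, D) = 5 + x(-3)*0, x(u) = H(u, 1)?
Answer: -33018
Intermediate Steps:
H(U, G) = (1 + G)/(6 + U)
x(u) = 2/(6 + u) (x(u) = (1 + 1)/(6 + u) = 2/(6 + u))
Q(J, D) = 5 (Q(J, D) = 5 + (2/(6 - 3))*0 = 5 + (2/3)*0 = 5 + 0 = 5)
-33023 + Q(16*8, -3*(5 - 4)) = -33023 + 5 = -33018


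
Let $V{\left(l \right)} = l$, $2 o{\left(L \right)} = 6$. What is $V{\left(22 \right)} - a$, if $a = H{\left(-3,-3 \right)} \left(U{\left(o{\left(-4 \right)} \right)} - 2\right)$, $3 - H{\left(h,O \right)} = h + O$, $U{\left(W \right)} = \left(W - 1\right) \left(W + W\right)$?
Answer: $-68$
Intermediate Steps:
$o{\left(L \right)} = 3$ ($o{\left(L \right)} = \frac{1}{2} \cdot 6 = 3$)
$U{\left(W \right)} = 2 W \left(-1 + W\right)$ ($U{\left(W \right)} = \left(-1 + W\right) 2 W = 2 W \left(-1 + W\right)$)
$H{\left(h,O \right)} = 3 - O - h$ ($H{\left(h,O \right)} = 3 - \left(h + O\right) = 3 - \left(O + h\right) = 3 - O - h$)
$a = 90$ ($a = \left(3 - -3 - -3\right) \left(2 \cdot 3 \left(-1 + 3\right) - 2\right) = \left(3 + 3 + 3\right) \left(2 \cdot 3 \cdot 2 - 2\right) = 9 \left(12 - 2\right) = 9 \cdot 10 = 90$)
$V{\left(22 \right)} - a = 22 - 90 = -68$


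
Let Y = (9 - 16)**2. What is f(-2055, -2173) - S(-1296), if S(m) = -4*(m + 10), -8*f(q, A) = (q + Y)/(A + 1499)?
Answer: -13869227/2696 ≈ -5144.4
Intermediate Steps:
Y = 49 (Y = (-7)**2 = 49)
f(q, A) = -(49 + q)/(8*(1499 + A)) (f(q, A) = -(q + 49)/(8*(A + 1499)) = -(49 + q)/(8*(1499 + A)))
S(m) = -40 - 4*m (S(m) = -4*(10 + m) = -40 - 4*m)
f(-2055, -2173) - S(-1296) = (-49 - 1*(-2055))/(8*(1499 - 2173)) - (-40 - 4*(-1296)) = (1/8)*(-49 + 2055)/(-674) - (-40 + 5184) = (1/8)*(-1/674)*2006 - 1*5144 = -1003/2696 - 5144 = -13869227/2696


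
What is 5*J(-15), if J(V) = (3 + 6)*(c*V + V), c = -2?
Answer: 675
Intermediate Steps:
J(V) = -9*V (J(V) = (3 + 6)*(-2*V + V) = 9*(-V) = -9*V)
5*J(-15) = 5*(-9*(-15)) = 5*135 = 675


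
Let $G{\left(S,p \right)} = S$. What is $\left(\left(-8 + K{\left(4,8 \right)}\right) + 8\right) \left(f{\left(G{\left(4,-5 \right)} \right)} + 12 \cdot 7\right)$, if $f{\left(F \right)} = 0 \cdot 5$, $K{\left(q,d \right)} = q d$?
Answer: $2688$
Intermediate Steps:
$K{\left(q,d \right)} = d q$
$f{\left(F \right)} = 0$
$\left(\left(-8 + K{\left(4,8 \right)}\right) + 8\right) \left(f{\left(G{\left(4,-5 \right)} \right)} + 12 \cdot 7\right) = \left(\left(-8 + 8 \cdot 4\right) + 8\right) \left(0 + 12 \cdot 7\right) = \left(\left(-8 + 32\right) + 8\right) \left(0 + 84\right) = \left(24 + 8\right) 84 = 32 \cdot 84 = 2688$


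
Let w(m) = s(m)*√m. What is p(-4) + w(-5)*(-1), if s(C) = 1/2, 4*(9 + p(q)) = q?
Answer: -10 - I*√5/2 ≈ -10.0 - 1.118*I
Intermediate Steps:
p(q) = -9 + q/4
s(C) = ½
w(m) = √m/2
p(-4) + w(-5)*(-1) = (-9 + (¼)*(-4)) + (√(-5)/2)*(-1) = (-9 - 1) + ((I*√5)/2)*(-1) = -10 + (I*√5/2)*(-1) = -10 - I*√5/2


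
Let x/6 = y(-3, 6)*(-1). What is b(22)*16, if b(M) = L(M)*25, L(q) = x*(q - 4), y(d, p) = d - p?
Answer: 388800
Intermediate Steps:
x = 54 (x = 6*((-3 - 1*6)*(-1)) = 6*((-3 - 6)*(-1)) = 6*(-9*(-1)) = 6*9 = 54)
L(q) = -216 + 54*q (L(q) = 54*(q - 4) = 54*(-4 + q) = -216 + 54*q)
b(M) = -5400 + 1350*M (b(M) = (-216 + 54*M)*25 = -5400 + 1350*M)
b(22)*16 = (-5400 + 1350*22)*16 = (-5400 + 29700)*16 = 24300*16 = 388800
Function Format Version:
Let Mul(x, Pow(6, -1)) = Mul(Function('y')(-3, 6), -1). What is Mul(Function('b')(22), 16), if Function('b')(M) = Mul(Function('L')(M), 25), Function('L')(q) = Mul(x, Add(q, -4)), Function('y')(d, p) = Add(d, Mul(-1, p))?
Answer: 388800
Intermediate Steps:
x = 54 (x = Mul(6, Mul(Add(-3, Mul(-1, 6)), -1)) = Mul(6, Mul(Add(-3, -6), -1)) = Mul(6, Mul(-9, -1)) = Mul(6, 9) = 54)
Function('L')(q) = Add(-216, Mul(54, q)) (Function('L')(q) = Mul(54, Add(q, -4)) = Mul(54, Add(-4, q)) = Add(-216, Mul(54, q)))
Function('b')(M) = Add(-5400, Mul(1350, M)) (Function('b')(M) = Mul(Add(-216, Mul(54, M)), 25) = Add(-5400, Mul(1350, M)))
Mul(Function('b')(22), 16) = Mul(Add(-5400, Mul(1350, 22)), 16) = Mul(Add(-5400, 29700), 16) = Mul(24300, 16) = 388800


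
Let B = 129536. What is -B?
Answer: -129536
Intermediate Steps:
-B = -1*129536 = -129536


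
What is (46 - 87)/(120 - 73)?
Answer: -41/47 ≈ -0.87234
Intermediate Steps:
(46 - 87)/(120 - 73) = -41/47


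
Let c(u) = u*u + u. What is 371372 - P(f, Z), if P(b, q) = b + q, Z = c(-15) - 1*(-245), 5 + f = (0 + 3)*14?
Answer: 370880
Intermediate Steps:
c(u) = u + u² (c(u) = u² + u = u + u²)
f = 37 (f = -5 + (0 + 3)*14 = -5 + 3*14 = -5 + 42 = 37)
Z = 455 (Z = -15*(1 - 15) - 1*(-245) = -15*(-14) + 245 = 210 + 245 = 455)
371372 - P(f, Z) = 371372 - (37 + 455) = 371372 - 1*492 = 371372 - 492 = 370880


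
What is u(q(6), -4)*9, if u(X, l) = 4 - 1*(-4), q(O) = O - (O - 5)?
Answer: 72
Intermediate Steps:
q(O) = 5 (q(O) = O - (-5 + O) = O + (5 - O) = 5)
u(X, l) = 8 (u(X, l) = 4 + 4 = 8)
u(q(6), -4)*9 = 8*9 = 72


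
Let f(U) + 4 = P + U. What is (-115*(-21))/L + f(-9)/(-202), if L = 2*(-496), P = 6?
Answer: -240443/100192 ≈ -2.3998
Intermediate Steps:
L = -992
f(U) = 2 + U (f(U) = -4 + (6 + U) = 2 + U)
(-115*(-21))/L + f(-9)/(-202) = -115*(-21)/(-992) + (2 - 9)/(-202) = 2415*(-1/992) - 7*(-1/202) = -2415/992 + 7/202 = -240443/100192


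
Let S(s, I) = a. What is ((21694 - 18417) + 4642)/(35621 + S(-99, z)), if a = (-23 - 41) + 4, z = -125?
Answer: 7919/35561 ≈ 0.22269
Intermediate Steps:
a = -60 (a = -64 + 4 = -60)
S(s, I) = -60
((21694 - 18417) + 4642)/(35621 + S(-99, z)) = ((21694 - 18417) + 4642)/(35621 - 60) = (3277 + 4642)/35561 = 7919*(1/35561) = 7919/35561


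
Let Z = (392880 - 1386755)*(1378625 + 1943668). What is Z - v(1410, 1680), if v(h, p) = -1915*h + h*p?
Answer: -3301943624025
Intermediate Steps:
Z = -3301943955375 (Z = -993875*3322293 = -3301943955375)
Z - v(1410, 1680) = -3301943955375 - 1410*(-1915 + 1680) = -3301943955375 - 1410*(-235) = -3301943955375 - 1*(-331350) = -3301943955375 + 331350 = -3301943624025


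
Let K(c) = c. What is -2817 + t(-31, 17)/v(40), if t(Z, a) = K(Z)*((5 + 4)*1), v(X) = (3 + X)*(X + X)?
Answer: -9690759/3440 ≈ -2817.1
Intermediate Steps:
v(X) = 2*X*(3 + X) (v(X) = (3 + X)*(2*X) = 2*X*(3 + X))
t(Z, a) = 9*Z (t(Z, a) = Z*((5 + 4)*1) = Z*(9*1) = Z*9 = 9*Z)
-2817 + t(-31, 17)/v(40) = -2817 + (9*(-31))/((2*40*(3 + 40))) = -2817 - 279/(2*40*43) = -2817 - 279/3440 = -9690759/3440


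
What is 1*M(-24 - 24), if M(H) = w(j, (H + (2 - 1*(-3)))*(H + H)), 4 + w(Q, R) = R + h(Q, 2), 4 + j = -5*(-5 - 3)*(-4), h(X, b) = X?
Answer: 3960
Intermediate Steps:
j = -164 (j = -4 - 5*(-5 - 3)*(-4) = -4 - 5*(-8)*(-4) = -4 + 40*(-4) = -4 - 160 = -164)
w(Q, R) = -4 + Q + R (w(Q, R) = -4 + (R + Q) = -4 + (Q + R) = -4 + Q + R)
M(H) = -168 + 2*H*(5 + H) (M(H) = -4 - 164 + (H + (2 - 1*(-3)))*(H + H) = -4 - 164 + (H + (2 + 3))*(2*H) = -4 - 164 + (H + 5)*(2*H) = -4 - 164 + (5 + H)*(2*H) = -4 - 164 + 2*H*(5 + H) = -168 + 2*H*(5 + H))
1*M(-24 - 24) = 1*(-168 + 2*(-24 - 24)*(5 + (-24 - 24))) = 1*(-168 + 2*(-48)*(5 - 48)) = 1*(-168 + 2*(-48)*(-43)) = 1*(-168 + 4128) = 1*3960 = 3960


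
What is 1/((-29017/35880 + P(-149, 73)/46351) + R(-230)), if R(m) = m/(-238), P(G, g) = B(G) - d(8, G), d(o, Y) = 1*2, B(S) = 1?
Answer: 197905791720/31198157407 ≈ 6.3435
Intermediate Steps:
d(o, Y) = 2
P(G, g) = -1 (P(G, g) = 1 - 1*2 = 1 - 2 = -1)
R(m) = -m/238 (R(m) = m*(-1/238) = -m/238)
1/((-29017/35880 + P(-149, 73)/46351) + R(-230)) = 1/((-29017/35880 - 1/46351) - 1/238*(-230)) = 1/((-29017*1/35880 - 1*1/46351) + 115/119) = 1/((-29017/35880 - 1/46351) + 115/119) = 1/(-1345002847/1663073880 + 115/119) = 1/(31198157407/197905791720) = 197905791720/31198157407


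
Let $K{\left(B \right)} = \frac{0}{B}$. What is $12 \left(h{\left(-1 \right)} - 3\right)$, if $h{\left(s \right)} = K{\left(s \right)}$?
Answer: $-36$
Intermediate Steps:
$K{\left(B \right)} = 0$
$h{\left(s \right)} = 0$
$12 \left(h{\left(-1 \right)} - 3\right) = 12 \left(0 - 3\right) = 12 \left(-3\right) = -36$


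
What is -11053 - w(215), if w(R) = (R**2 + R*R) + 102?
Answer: -103605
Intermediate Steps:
w(R) = 102 + 2*R**2 (w(R) = (R**2 + R**2) + 102 = 2*R**2 + 102 = 102 + 2*R**2)
-11053 - w(215) = -11053 - (102 + 2*215**2) = -11053 - (102 + 2*46225) = -11053 - (102 + 92450) = -11053 - 1*92552 = -11053 - 92552 = -103605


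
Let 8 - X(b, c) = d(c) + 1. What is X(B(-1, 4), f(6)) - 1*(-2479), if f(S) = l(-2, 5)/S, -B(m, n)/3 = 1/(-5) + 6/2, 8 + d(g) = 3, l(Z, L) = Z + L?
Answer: 2491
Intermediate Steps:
l(Z, L) = L + Z
d(g) = -5 (d(g) = -8 + 3 = -5)
B(m, n) = -42/5 (B(m, n) = -3*(1/(-5) + 6/2) = -3*(1*(-⅕) + 6*(½)) = -3*(-⅕ + 3) = -3*14/5 = -42/5)
f(S) = 3/S (f(S) = (5 - 2)/S = 3/S)
X(b, c) = 12 (X(b, c) = 8 - (-5 + 1) = 8 - 1*(-4) = 8 + 4 = 12)
X(B(-1, 4), f(6)) - 1*(-2479) = 12 - 1*(-2479) = 12 + 2479 = 2491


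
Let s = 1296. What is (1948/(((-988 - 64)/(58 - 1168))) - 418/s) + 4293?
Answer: 1081864625/170424 ≈ 6348.1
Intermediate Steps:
(1948/(((-988 - 64)/(58 - 1168))) - 418/s) + 4293 = (1948/(((-988 - 64)/(58 - 1168))) - 418/1296) + 4293 = (1948/((-1052/(-1110))) - 418*1/1296) + 4293 = (1948/((-1052*(-1/1110))) - 209/648) + 4293 = (1948/(526/555) - 209/648) + 4293 = (1948*(555/526) - 209/648) + 4293 = (540570/263 - 209/648) + 4293 = 350234393/170424 + 4293 = 1081864625/170424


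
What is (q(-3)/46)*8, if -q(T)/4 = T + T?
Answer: 96/23 ≈ 4.1739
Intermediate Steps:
q(T) = -8*T (q(T) = -4*(T + T) = -8*T)
(q(-3)/46)*8 = (-8*(-3)/46)*8 = (24*(1/46))*8 = (12/23)*8 = 96/23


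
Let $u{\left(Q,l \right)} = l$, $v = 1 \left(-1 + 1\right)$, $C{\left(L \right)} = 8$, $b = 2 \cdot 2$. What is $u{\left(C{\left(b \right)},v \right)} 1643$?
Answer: $0$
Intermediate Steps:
$b = 4$
$v = 0$ ($v = 1 \cdot 0 = 0$)
$u{\left(C{\left(b \right)},v \right)} 1643 = 0 \cdot 1643 = 0$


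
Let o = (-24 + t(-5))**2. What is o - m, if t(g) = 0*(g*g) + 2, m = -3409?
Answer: 3893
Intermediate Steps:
t(g) = 2 (t(g) = 0*g**2 + 2 = 0 + 2 = 2)
o = 484 (o = (-24 + 2)**2 = (-22)**2 = 484)
o - m = 484 - 1*(-3409) = 484 + 3409 = 3893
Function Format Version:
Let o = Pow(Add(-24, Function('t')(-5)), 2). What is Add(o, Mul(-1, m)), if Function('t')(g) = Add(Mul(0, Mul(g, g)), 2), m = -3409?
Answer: 3893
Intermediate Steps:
Function('t')(g) = 2 (Function('t')(g) = Add(Mul(0, Pow(g, 2)), 2) = Add(0, 2) = 2)
o = 484 (o = Pow(Add(-24, 2), 2) = Pow(-22, 2) = 484)
Add(o, Mul(-1, m)) = Add(484, Mul(-1, -3409)) = Add(484, 3409) = 3893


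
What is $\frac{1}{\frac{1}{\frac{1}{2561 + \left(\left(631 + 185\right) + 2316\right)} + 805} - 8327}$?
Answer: $- \frac{4582866}{38161519489} \approx -0.00012009$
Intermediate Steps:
$\frac{1}{\frac{1}{\frac{1}{2561 + \left(\left(631 + 185\right) + 2316\right)} + 805} - 8327} = \frac{1}{\frac{1}{\frac{1}{2561 + \left(816 + 2316\right)} + 805} - 8327} = \frac{1}{\frac{1}{\frac{1}{2561 + 3132} + 805} - 8327} = \frac{1}{\frac{1}{\frac{1}{5693} + 805} - 8327} = \frac{1}{\frac{1}{\frac{4582866}{5693}} - 8327} = \frac{1}{\frac{5693}{4582866} - 8327} = \frac{1}{- \frac{38161519489}{4582866}} = - \frac{4582866}{38161519489}$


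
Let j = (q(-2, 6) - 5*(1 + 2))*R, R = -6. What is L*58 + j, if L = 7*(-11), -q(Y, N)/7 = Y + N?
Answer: -4208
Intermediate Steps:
q(Y, N) = -7*N - 7*Y (q(Y, N) = -7*(Y + N) = -7*(N + Y) = -7*N - 7*Y)
L = -77
j = 258 (j = ((-7*6 - 7*(-2)) - 5*(1 + 2))*(-6) = ((-42 + 14) - 5*3)*(-6) = (-28 - 15)*(-6) = -43*(-6) = 258)
L*58 + j = -77*58 + 258 = -4466 + 258 = -4208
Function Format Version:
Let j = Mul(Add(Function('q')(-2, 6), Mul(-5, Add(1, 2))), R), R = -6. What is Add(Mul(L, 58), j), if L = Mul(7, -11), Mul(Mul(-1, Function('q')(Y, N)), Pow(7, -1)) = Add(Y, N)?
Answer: -4208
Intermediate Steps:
Function('q')(Y, N) = Add(Mul(-7, N), Mul(-7, Y)) (Function('q')(Y, N) = Mul(-7, Add(Y, N)) = Mul(-7, Add(N, Y)) = Add(Mul(-7, N), Mul(-7, Y)))
L = -77
j = 258 (j = Mul(Add(Add(Mul(-7, 6), Mul(-7, -2)), Mul(-5, Add(1, 2))), -6) = Mul(Add(Add(-42, 14), Mul(-5, 3)), -6) = Mul(Add(-28, -15), -6) = Mul(-43, -6) = 258)
Add(Mul(L, 58), j) = Add(Mul(-77, 58), 258) = Add(-4466, 258) = -4208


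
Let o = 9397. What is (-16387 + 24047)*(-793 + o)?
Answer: 65906640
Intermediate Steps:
(-16387 + 24047)*(-793 + o) = (-16387 + 24047)*(-793 + 9397) = 7660*8604 = 65906640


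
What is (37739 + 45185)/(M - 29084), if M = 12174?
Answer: -41462/8455 ≈ -4.9038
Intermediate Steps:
(37739 + 45185)/(M - 29084) = (37739 + 45185)/(12174 - 29084) = 82924/(-16910) = 82924*(-1/16910) = -41462/8455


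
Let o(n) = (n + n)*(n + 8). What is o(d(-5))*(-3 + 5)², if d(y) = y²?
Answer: 6600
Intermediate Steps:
o(n) = 2*n*(8 + n) (o(n) = (2*n)*(8 + n) = 2*n*(8 + n))
o(d(-5))*(-3 + 5)² = (2*(-5)²*(8 + (-5)²))*(-3 + 5)² = (2*25*(8 + 25))*2² = (2*25*33)*4 = 1650*4 = 6600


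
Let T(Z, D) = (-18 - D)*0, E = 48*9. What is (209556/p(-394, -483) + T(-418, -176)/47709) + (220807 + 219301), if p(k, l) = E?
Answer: 5287117/12 ≈ 4.4059e+5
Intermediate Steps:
E = 432
p(k, l) = 432
T(Z, D) = 0
(209556/p(-394, -483) + T(-418, -176)/47709) + (220807 + 219301) = (209556/432 + 0/47709) + (220807 + 219301) = (209556*(1/432) + 0*(1/47709)) + 440108 = (5821/12 + 0) + 440108 = 5821/12 + 440108 = 5287117/12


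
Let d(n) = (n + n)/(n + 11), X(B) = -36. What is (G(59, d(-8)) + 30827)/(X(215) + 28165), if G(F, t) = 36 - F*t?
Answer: 93533/84387 ≈ 1.1084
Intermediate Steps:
d(n) = 2*n/(11 + n) (d(n) = (2*n)/(11 + n) = 2*n/(11 + n))
G(F, t) = 36 - F*t
(G(59, d(-8)) + 30827)/(X(215) + 28165) = ((36 - 1*59*2*(-8)/(11 - 8)) + 30827)/(-36 + 28165) = ((36 - 1*59*2*(-8)/3) + 30827)/28129 = ((36 - 1*59*2*(-8)*(1/3)) + 30827)*(1/28129) = ((36 - 1*59*(-16/3)) + 30827)*(1/28129) = ((36 + 944/3) + 30827)*(1/28129) = (1052/3 + 30827)*(1/28129) = (93533/3)*(1/28129) = 93533/84387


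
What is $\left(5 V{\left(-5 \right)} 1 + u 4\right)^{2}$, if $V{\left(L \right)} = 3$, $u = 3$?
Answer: $729$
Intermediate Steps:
$\left(5 V{\left(-5 \right)} 1 + u 4\right)^{2} = \left(5 \cdot 3 \cdot 1 + 3 \cdot 4\right)^{2} = \left(15 \cdot 1 + 12\right)^{2} = \left(15 + 12\right)^{2} = 27^{2} = 729$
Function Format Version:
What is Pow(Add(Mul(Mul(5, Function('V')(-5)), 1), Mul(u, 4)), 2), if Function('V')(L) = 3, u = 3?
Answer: 729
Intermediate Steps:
Pow(Add(Mul(Mul(5, Function('V')(-5)), 1), Mul(u, 4)), 2) = Pow(Add(Mul(Mul(5, 3), 1), Mul(3, 4)), 2) = Pow(Add(Mul(15, 1), 12), 2) = Pow(Add(15, 12), 2) = Pow(27, 2) = 729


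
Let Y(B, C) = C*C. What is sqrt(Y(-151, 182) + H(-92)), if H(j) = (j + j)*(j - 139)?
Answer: 2*sqrt(18907) ≈ 275.01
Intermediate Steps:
Y(B, C) = C**2
H(j) = 2*j*(-139 + j) (H(j) = (2*j)*(-139 + j) = 2*j*(-139 + j))
sqrt(Y(-151, 182) + H(-92)) = sqrt(182**2 + 2*(-92)*(-139 - 92)) = sqrt(33124 + 2*(-92)*(-231)) = sqrt(33124 + 42504) = sqrt(75628) = 2*sqrt(18907)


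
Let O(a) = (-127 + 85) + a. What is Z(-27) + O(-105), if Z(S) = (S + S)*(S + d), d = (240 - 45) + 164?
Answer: -18075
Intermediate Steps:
d = 359 (d = 195 + 164 = 359)
O(a) = -42 + a
Z(S) = 2*S*(359 + S) (Z(S) = (S + S)*(S + 359) = (2*S)*(359 + S) = 2*S*(359 + S))
Z(-27) + O(-105) = 2*(-27)*(359 - 27) + (-42 - 105) = 2*(-27)*332 - 147 = -17928 - 147 = -18075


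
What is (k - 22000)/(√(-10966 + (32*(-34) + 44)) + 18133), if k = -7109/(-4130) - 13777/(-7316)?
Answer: -102132255653251/84197060005940 + 5632397047*I*√12010/84197060005940 ≈ -1.213 + 0.0073311*I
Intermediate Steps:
k = 922953/256060 (k = -7109*(-1/4130) - 13777*(-1/7316) = 7109/4130 + 13777/7316 = 922953/256060 ≈ 3.6044)
(k - 22000)/(√(-10966 + (32*(-34) + 44)) + 18133) = (922953/256060 - 22000)/(√(-10966 + (32*(-34) + 44)) + 18133) = -5632397047/(256060*(√(-10966 + (-1088 + 44)) + 18133)) = -5632397047/(256060*(√(-10966 - 1044) + 18133)) = -5632397047/(256060*(√(-12010) + 18133)) = -5632397047/(256060*(I*√12010 + 18133)) = -5632397047/(256060*(18133 + I*√12010))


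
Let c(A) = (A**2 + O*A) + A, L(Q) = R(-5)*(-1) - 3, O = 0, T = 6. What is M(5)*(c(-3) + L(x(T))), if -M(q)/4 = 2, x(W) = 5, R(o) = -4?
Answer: -56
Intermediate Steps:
M(q) = -8 (M(q) = -4*2 = -8)
L(Q) = 1 (L(Q) = -4*(-1) - 3 = 4 - 3 = 1)
c(A) = A + A**2 (c(A) = (A**2 + 0*A) + A = (A**2 + 0) + A = A**2 + A = A + A**2)
M(5)*(c(-3) + L(x(T))) = -8*(-3*(1 - 3) + 1) = -8*(-3*(-2) + 1) = -8*(6 + 1) = -8*7 = -56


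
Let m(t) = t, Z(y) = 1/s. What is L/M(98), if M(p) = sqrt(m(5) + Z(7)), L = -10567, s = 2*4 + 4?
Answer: -21134*sqrt(183)/61 ≈ -4686.8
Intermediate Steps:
s = 12 (s = 8 + 4 = 12)
Z(y) = 1/12
M(p) = sqrt(183)/6 (M(p) = sqrt(5 + 1/12) = sqrt(61/12) = sqrt(183)/6)
L/M(98) = -10567*2*sqrt(183)/61 = -21134*sqrt(183)/61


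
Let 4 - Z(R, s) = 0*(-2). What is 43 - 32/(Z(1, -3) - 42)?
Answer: 833/19 ≈ 43.842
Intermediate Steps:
Z(R, s) = 4 (Z(R, s) = 4 - 0*(-2) = 4 - 1*0 = 4 + 0 = 4)
43 - 32/(Z(1, -3) - 42) = 43 - 32/(4 - 42) = 43 - 32/(-38) = 43 - 32*(-1/38) = 43 + 16/19 = 833/19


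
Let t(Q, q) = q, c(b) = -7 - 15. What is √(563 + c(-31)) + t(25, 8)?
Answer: 8 + √541 ≈ 31.259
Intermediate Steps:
c(b) = -22
√(563 + c(-31)) + t(25, 8) = √(563 - 22) + 8 = √541 + 8 = 8 + √541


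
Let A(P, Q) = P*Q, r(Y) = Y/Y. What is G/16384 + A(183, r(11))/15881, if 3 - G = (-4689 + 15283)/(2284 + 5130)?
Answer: 175110707/15070941952 ≈ 0.011619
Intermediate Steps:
r(Y) = 1
G = 5824/3707 (G = 3 - (-4689 + 15283)/(2284 + 5130) = 3 - 10594/7414 = 3 - 1*5297/3707 = 3 - 5297/3707 = 5824/3707 ≈ 1.5711)
G/16384 + A(183, r(11))/15881 = (5824/3707)/16384 + (183*1)/15881 = (5824/3707)*(1/16384) + 183*(1/15881) = 91/948992 + 183/15881 = 175110707/15070941952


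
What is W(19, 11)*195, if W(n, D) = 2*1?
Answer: 390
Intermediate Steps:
W(n, D) = 2
W(19, 11)*195 = 2*195 = 390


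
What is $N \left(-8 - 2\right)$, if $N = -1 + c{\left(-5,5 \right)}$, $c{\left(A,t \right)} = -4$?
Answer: $50$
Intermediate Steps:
$N = -5$ ($N = -1 - 4 = -5$)
$N \left(-8 - 2\right) = - 5 \left(-8 - 2\right) = \left(-5\right) \left(-10\right) = 50$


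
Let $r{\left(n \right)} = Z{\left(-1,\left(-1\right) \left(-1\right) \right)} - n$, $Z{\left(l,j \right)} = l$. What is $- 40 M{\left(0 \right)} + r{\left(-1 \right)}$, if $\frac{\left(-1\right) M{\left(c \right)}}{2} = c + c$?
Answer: $0$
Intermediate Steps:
$M{\left(c \right)} = - 4 c$ ($M{\left(c \right)} = - 2 \left(c + c\right) = - 2 \cdot 2 c = - 4 c$)
$r{\left(n \right)} = -1 - n$
$- 40 M{\left(0 \right)} + r{\left(-1 \right)} = - 40 \left(\left(-4\right) 0\right) - 0 = \left(-40\right) 0 + \left(-1 + 1\right) = 0 + 0 = 0$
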